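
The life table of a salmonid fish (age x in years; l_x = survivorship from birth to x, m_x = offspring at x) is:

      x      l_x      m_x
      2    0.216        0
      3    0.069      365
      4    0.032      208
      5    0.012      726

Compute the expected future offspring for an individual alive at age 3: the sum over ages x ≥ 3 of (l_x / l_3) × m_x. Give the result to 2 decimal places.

l_3 = 0.069. Conditional survival from age 3 to x is l_x / l_3.
  x=3: (0.069/0.069) × 365 = 365.0000
  x=4: (0.032/0.069) × 208 = 96.4638
  x=5: (0.012/0.069) × 726 = 126.2609
Sum = 365.0000 + 96.4638 + 126.2609 = 587.7246

587.72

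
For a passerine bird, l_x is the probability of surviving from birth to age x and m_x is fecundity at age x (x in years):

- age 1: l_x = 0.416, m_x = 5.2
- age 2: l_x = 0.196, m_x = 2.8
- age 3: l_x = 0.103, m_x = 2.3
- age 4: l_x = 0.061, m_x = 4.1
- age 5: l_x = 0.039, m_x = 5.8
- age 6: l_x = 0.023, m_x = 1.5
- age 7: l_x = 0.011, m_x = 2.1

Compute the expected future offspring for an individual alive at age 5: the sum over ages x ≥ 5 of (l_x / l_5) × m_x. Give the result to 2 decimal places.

l_5 = 0.039. Conditional survival from age 5 to x is l_x / l_5.
  x=5: (0.039/0.039) × 5.8 = 5.8000
  x=6: (0.023/0.039) × 1.5 = 0.8846
  x=7: (0.011/0.039) × 2.1 = 0.5923
Sum = 5.8000 + 0.8846 + 0.5923 = 7.2769

7.28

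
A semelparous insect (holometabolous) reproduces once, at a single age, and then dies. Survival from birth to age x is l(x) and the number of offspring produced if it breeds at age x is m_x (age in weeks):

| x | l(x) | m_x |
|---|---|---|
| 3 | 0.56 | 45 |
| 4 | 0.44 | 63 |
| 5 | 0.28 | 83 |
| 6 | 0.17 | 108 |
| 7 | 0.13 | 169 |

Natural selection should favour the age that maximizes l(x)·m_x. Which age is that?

4

Expected offspring if breeding at age x = l(x) × m_x:
  age 3: 0.56 × 45 = 25.200
  age 4: 0.44 × 63 = 27.720
  age 5: 0.28 × 83 = 23.240
  age 6: 0.17 × 108 = 18.360
  age 7: 0.13 × 169 = 21.970
Maximum at age 4 (27.720).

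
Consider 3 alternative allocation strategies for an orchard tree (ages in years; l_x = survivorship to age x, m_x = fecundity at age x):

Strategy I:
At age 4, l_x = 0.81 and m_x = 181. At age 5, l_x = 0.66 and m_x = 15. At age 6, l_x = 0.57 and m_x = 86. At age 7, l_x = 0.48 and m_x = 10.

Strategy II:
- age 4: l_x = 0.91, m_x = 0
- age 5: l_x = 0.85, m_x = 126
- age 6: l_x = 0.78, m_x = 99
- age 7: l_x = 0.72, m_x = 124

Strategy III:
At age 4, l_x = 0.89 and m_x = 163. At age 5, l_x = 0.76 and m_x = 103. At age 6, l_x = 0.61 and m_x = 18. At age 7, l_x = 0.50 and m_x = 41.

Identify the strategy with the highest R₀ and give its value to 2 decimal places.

Strategy I: R₀ = 0.81×181 + 0.66×15 + 0.57×86 + 0.48×10 = 210.3300
Strategy II: R₀ = 0.91×0 + 0.85×126 + 0.78×99 + 0.72×124 = 273.6000
Strategy III: R₀ = 0.89×163 + 0.76×103 + 0.61×18 + 0.50×41 = 254.8300
Highest R₀: strategy II with 273.6000.

273.60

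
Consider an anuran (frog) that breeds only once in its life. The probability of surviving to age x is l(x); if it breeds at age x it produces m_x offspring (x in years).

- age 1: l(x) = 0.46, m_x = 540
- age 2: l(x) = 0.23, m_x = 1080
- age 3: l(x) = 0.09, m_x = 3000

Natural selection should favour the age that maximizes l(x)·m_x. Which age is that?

3

Expected offspring if breeding at age x = l(x) × m_x:
  age 1: 0.46 × 540 = 248.400
  age 2: 0.23 × 1080 = 248.400
  age 3: 0.09 × 3000 = 270.000
Maximum at age 3 (270.000).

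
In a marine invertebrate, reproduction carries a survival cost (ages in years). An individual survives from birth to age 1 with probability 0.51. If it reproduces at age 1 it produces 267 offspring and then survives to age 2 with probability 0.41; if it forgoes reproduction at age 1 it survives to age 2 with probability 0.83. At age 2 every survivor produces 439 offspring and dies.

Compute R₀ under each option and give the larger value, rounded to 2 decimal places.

breed at age 1: R₀ = 0.51 × (267 + 0.41 × 439) = 0.51 × 446.9900 = 227.9649
delay to age 2: R₀ = 0.51 × (0.83 × 439) = 0.51 × 364.3700 = 185.8287
Higher: breed at age 1 (227.9649).

227.96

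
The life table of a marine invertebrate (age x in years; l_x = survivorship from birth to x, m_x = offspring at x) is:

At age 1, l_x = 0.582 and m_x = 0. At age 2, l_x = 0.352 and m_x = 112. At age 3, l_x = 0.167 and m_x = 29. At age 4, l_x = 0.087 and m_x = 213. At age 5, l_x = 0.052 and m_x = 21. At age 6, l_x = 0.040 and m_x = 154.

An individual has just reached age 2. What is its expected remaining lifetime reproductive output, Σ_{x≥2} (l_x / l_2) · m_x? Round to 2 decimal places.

199.01

l_2 = 0.352. Conditional survival from age 2 to x is l_x / l_2.
  x=2: (0.352/0.352) × 112 = 112.0000
  x=3: (0.167/0.352) × 29 = 13.7585
  x=4: (0.087/0.352) × 213 = 52.6449
  x=5: (0.052/0.352) × 21 = 3.1023
  x=6: (0.040/0.352) × 154 = 17.5000
Sum = 112.0000 + 13.7585 + 52.6449 + 3.1023 + 17.5000 = 199.0057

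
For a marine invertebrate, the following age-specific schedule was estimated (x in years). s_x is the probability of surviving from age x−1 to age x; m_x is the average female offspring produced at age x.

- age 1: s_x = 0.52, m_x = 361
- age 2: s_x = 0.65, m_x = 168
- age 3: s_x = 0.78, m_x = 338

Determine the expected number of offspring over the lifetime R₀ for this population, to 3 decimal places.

333.614

Survivorship from birth: l_x = s_1·s_2·…·s_x.
  l_1 = 0.52000
  l_2 = 0.33800
  l_3 = 0.26364
R₀ = Σ l_x m_x:
  age 1: 0.52000 × 361 = 187.7200
  age 2: 0.33800 × 168 = 56.7840
  age 3: 0.26364 × 338 = 89.1103
R₀ = 187.7200 + 56.7840 + 89.1103 = 333.6143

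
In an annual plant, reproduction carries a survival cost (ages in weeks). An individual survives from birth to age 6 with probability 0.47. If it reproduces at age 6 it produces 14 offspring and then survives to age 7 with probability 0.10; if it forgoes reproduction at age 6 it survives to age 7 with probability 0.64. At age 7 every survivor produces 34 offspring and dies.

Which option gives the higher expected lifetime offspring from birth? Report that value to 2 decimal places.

10.23

breed at age 6: R₀ = 0.47 × (14 + 0.10 × 34) = 0.47 × 17.4000 = 8.1780
delay to age 7: R₀ = 0.47 × (0.64 × 34) = 0.47 × 21.7600 = 10.2272
Higher: delay to age 7 (10.2272).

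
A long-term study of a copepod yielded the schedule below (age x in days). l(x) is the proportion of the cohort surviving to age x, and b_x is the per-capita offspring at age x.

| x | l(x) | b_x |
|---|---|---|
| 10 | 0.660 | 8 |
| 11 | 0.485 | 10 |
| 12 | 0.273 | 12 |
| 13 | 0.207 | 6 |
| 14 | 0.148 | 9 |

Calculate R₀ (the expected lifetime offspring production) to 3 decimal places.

15.980

R₀ = Σ l(x) b_x:
  age 10: 0.660 × 8 = 5.2800
  age 11: 0.485 × 10 = 4.8500
  age 12: 0.273 × 12 = 3.2760
  age 13: 0.207 × 6 = 1.2420
  age 14: 0.148 × 9 = 1.3320
R₀ = 5.2800 + 4.8500 + 3.2760 + 1.2420 + 1.3320 = 15.9800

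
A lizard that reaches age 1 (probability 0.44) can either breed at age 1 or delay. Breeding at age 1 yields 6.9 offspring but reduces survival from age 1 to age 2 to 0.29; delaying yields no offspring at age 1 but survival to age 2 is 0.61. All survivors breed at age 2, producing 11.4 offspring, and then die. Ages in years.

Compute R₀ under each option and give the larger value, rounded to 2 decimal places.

4.49

breed at age 1: R₀ = 0.44 × (6.9 + 0.29 × 11.4) = 0.44 × 10.2060 = 4.4906
delay to age 2: R₀ = 0.44 × (0.61 × 11.4) = 0.44 × 6.9540 = 3.0598
Higher: breed at age 1 (4.4906).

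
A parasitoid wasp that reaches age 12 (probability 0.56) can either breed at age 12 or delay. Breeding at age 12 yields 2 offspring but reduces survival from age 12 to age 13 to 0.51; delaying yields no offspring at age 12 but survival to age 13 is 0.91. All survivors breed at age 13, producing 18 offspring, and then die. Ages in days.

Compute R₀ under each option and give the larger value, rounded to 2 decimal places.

breed at age 12: R₀ = 0.56 × (2 + 0.51 × 18) = 0.56 × 11.1800 = 6.2608
delay to age 13: R₀ = 0.56 × (0.91 × 18) = 0.56 × 16.3800 = 9.1728
Higher: delay to age 13 (9.1728).

9.17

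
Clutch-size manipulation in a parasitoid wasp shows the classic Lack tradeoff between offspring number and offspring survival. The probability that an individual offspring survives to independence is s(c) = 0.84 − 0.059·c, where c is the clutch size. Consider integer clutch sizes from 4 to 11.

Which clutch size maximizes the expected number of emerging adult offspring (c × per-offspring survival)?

Expected emerging adult offspring = c × s(c):
  c=4: 4 × 0.604 = 2.416
  c=5: 5 × 0.545 = 2.725
  c=6: 6 × 0.486 = 2.916
  c=7: 7 × 0.427 = 2.989
  c=8: 8 × 0.368 = 2.944
  c=9: 9 × 0.309 = 2.781
  c=10: 10 × 0.250 = 2.500
  c=11: 11 × 0.191 = 2.101
Maximum at c = 7 (2.989 emerging adult offspring).

7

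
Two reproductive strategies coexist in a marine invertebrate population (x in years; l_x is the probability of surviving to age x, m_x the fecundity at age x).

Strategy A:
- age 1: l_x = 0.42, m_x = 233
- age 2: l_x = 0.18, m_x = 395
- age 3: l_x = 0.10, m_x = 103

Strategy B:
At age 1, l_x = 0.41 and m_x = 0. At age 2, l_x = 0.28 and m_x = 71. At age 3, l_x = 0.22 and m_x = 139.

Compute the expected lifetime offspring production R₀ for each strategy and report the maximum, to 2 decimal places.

Strategy A: R₀ = 0.42×233 + 0.18×395 + 0.10×103 = 179.2600
Strategy B: R₀ = 0.41×0 + 0.28×71 + 0.22×139 = 50.4600
Highest R₀: strategy A with 179.2600.

179.26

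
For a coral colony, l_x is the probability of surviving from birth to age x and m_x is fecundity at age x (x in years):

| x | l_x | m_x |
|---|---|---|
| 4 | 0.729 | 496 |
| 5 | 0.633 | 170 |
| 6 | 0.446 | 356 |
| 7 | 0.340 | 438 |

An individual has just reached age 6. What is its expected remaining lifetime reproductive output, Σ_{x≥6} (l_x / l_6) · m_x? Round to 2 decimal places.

l_6 = 0.446. Conditional survival from age 6 to x is l_x / l_6.
  x=6: (0.446/0.446) × 356 = 356.0000
  x=7: (0.340/0.446) × 438 = 333.9013
Sum = 356.0000 + 333.9013 = 689.9013

689.90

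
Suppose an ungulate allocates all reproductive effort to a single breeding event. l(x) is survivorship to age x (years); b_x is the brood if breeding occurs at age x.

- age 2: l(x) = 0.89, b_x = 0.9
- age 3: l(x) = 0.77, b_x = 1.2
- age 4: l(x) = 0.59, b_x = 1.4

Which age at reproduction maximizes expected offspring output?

Expected offspring if breeding at age x = l(x) × b_x:
  age 2: 0.89 × 0.9 = 0.801
  age 3: 0.77 × 1.2 = 0.924
  age 4: 0.59 × 1.4 = 0.826
Maximum at age 3 (0.924).

3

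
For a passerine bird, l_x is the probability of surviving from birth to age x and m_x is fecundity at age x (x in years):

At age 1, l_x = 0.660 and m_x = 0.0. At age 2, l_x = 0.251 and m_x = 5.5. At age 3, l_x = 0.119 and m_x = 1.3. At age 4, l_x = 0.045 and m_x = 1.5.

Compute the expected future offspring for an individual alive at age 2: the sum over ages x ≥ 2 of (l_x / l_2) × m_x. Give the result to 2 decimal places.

l_2 = 0.251. Conditional survival from age 2 to x is l_x / l_2.
  x=2: (0.251/0.251) × 5.5 = 5.5000
  x=3: (0.119/0.251) × 1.3 = 0.6163
  x=4: (0.045/0.251) × 1.5 = 0.2689
Sum = 5.5000 + 0.6163 + 0.2689 = 6.3853

6.39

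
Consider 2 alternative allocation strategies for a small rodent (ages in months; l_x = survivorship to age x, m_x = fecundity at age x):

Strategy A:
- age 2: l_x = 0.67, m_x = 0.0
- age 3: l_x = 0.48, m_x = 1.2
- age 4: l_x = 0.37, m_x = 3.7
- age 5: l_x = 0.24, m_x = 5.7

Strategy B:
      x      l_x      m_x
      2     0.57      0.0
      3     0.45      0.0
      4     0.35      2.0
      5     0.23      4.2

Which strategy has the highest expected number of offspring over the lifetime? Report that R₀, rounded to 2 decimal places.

3.31

Strategy A: R₀ = 0.67×0.0 + 0.48×1.2 + 0.37×3.7 + 0.24×5.7 = 3.3130
Strategy B: R₀ = 0.57×0.0 + 0.45×0.0 + 0.35×2.0 + 0.23×4.2 = 1.6660
Highest R₀: strategy A with 3.3130.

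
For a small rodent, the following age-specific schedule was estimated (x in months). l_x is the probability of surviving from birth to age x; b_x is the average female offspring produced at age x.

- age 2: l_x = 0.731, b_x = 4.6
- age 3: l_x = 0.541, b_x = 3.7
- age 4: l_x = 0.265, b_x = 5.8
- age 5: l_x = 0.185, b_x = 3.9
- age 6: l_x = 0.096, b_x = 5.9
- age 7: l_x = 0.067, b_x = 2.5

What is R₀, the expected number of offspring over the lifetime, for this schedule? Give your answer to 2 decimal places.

8.36

R₀ = Σ l_x b_x:
  age 2: 0.731 × 4.6 = 3.3626
  age 3: 0.541 × 3.7 = 2.0017
  age 4: 0.265 × 5.8 = 1.5370
  age 5: 0.185 × 3.9 = 0.7215
  age 6: 0.096 × 5.9 = 0.5664
  age 7: 0.067 × 2.5 = 0.1675
R₀ = 3.3626 + 2.0017 + 1.5370 + 0.7215 + 0.5664 + 0.1675 = 8.3567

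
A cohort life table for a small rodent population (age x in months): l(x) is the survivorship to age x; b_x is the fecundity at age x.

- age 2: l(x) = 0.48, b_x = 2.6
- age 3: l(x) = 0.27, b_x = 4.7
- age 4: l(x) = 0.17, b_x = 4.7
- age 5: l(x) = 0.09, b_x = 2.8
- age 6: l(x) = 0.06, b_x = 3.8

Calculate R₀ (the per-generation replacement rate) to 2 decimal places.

3.80

R₀ = Σ l(x) b_x:
  age 2: 0.48 × 2.6 = 1.2480
  age 3: 0.27 × 4.7 = 1.2690
  age 4: 0.17 × 4.7 = 0.7990
  age 5: 0.09 × 2.8 = 0.2520
  age 6: 0.06 × 3.8 = 0.2280
R₀ = 1.2480 + 1.2690 + 0.7990 + 0.2520 + 0.2280 = 3.7960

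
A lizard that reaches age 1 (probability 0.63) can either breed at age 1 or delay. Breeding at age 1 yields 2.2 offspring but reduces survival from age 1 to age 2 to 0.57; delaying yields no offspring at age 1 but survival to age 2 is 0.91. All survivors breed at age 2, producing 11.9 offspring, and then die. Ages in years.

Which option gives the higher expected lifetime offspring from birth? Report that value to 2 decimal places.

breed at age 1: R₀ = 0.63 × (2.2 + 0.57 × 11.9) = 0.63 × 8.9830 = 5.6593
delay to age 2: R₀ = 0.63 × (0.91 × 11.9) = 0.63 × 10.8290 = 6.8223
Higher: delay to age 2 (6.8223).

6.82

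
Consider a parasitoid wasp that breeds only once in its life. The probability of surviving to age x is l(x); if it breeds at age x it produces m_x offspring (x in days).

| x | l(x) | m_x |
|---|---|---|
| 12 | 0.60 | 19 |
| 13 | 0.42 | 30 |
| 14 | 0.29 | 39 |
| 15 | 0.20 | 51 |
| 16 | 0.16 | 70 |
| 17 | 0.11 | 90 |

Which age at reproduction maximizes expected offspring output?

13

Expected offspring if breeding at age x = l(x) × m_x:
  age 12: 0.60 × 19 = 11.400
  age 13: 0.42 × 30 = 12.600
  age 14: 0.29 × 39 = 11.310
  age 15: 0.20 × 51 = 10.200
  age 16: 0.16 × 70 = 11.200
  age 17: 0.11 × 90 = 9.900
Maximum at age 13 (12.600).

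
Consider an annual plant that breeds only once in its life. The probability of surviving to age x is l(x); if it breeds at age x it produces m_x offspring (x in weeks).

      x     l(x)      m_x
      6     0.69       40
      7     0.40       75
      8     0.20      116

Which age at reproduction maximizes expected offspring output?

Expected offspring if breeding at age x = l(x) × m_x:
  age 6: 0.69 × 40 = 27.600
  age 7: 0.40 × 75 = 30.000
  age 8: 0.20 × 116 = 23.200
Maximum at age 7 (30.000).

7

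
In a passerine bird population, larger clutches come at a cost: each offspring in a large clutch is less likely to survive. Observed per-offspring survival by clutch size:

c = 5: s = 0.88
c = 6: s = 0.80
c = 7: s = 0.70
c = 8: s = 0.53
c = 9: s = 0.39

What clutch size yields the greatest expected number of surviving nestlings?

7

Expected surviving nestlings = c × s(c):
  c=5: 5 × 0.88 = 4.400
  c=6: 6 × 0.80 = 4.800
  c=7: 7 × 0.70 = 4.900
  c=8: 8 × 0.53 = 4.240
  c=9: 9 × 0.39 = 3.510
Maximum at c = 7 (4.900 surviving nestlings).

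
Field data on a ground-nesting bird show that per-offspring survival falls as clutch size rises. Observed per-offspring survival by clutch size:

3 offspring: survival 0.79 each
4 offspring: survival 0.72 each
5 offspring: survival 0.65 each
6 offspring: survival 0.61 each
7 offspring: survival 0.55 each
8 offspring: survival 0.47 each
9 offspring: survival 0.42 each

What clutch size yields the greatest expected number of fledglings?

Expected fledglings = c × s(c):
  c=3: 3 × 0.79 = 2.370
  c=4: 4 × 0.72 = 2.880
  c=5: 5 × 0.65 = 3.250
  c=6: 6 × 0.61 = 3.660
  c=7: 7 × 0.55 = 3.850
  c=8: 8 × 0.47 = 3.760
  c=9: 9 × 0.42 = 3.780
Maximum at c = 7 (3.850 fledglings).

7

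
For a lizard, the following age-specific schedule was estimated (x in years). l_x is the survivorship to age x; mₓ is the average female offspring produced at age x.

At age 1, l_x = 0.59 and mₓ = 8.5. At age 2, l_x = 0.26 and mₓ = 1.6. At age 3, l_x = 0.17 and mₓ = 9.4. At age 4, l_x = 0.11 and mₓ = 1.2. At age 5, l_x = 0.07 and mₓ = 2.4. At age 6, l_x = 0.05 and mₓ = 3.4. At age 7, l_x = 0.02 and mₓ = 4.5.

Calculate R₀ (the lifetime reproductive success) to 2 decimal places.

7.59

R₀ = Σ l_x mₓ:
  age 1: 0.59 × 8.5 = 5.0150
  age 2: 0.26 × 1.6 = 0.4160
  age 3: 0.17 × 9.4 = 1.5980
  age 4: 0.11 × 1.2 = 0.1320
  age 5: 0.07 × 2.4 = 0.1680
  age 6: 0.05 × 3.4 = 0.1700
  age 7: 0.02 × 4.5 = 0.0900
R₀ = 5.0150 + 0.4160 + 1.5980 + 0.1320 + 0.1680 + 0.1700 + 0.0900 = 7.5890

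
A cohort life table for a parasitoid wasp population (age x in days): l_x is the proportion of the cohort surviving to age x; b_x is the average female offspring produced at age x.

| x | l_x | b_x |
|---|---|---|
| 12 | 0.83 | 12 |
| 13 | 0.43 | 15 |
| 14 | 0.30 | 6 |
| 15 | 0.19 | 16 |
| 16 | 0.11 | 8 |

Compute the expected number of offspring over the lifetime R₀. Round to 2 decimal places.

R₀ = Σ l_x b_x:
  age 12: 0.83 × 12 = 9.9600
  age 13: 0.43 × 15 = 6.4500
  age 14: 0.30 × 6 = 1.8000
  age 15: 0.19 × 16 = 3.0400
  age 16: 0.11 × 8 = 0.8800
R₀ = 9.9600 + 6.4500 + 1.8000 + 3.0400 + 0.8800 = 22.1300

22.13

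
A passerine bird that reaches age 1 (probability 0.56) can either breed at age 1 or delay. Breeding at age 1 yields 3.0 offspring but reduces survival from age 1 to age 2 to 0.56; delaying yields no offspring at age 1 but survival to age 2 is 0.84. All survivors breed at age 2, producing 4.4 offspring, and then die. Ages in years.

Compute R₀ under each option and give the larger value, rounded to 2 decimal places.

breed at age 1: R₀ = 0.56 × (3.0 + 0.56 × 4.4) = 0.56 × 5.4640 = 3.0598
delay to age 2: R₀ = 0.56 × (0.84 × 4.4) = 0.56 × 3.6960 = 2.0698
Higher: breed at age 1 (3.0598).

3.06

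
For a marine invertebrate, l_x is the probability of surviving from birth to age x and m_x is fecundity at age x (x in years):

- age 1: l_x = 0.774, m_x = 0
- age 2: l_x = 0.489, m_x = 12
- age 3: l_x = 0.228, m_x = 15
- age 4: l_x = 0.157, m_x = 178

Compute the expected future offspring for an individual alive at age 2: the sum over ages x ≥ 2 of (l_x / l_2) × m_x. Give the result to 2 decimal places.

76.14

l_2 = 0.489. Conditional survival from age 2 to x is l_x / l_2.
  x=2: (0.489/0.489) × 12 = 12.0000
  x=3: (0.228/0.489) × 15 = 6.9939
  x=4: (0.157/0.489) × 178 = 57.1493
Sum = 12.0000 + 6.9939 + 57.1493 = 76.1431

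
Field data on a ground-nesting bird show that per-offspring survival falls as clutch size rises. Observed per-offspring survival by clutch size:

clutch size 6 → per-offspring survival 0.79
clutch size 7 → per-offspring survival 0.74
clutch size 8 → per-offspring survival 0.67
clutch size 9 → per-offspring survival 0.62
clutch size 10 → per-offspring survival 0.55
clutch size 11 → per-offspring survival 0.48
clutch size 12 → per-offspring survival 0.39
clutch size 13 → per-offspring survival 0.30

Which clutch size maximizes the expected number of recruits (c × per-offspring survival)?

Expected recruits = c × s(c):
  c=6: 6 × 0.79 = 4.740
  c=7: 7 × 0.74 = 5.180
  c=8: 8 × 0.67 = 5.360
  c=9: 9 × 0.62 = 5.580
  c=10: 10 × 0.55 = 5.500
  c=11: 11 × 0.48 = 5.280
  c=12: 12 × 0.39 = 4.680
  c=13: 13 × 0.30 = 3.900
Maximum at c = 9 (5.580 recruits).

9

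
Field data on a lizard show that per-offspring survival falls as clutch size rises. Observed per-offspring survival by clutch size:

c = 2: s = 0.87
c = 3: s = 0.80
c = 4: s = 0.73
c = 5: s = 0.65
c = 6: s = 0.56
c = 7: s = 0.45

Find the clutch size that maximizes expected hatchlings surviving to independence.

6

Expected hatchlings surviving to independence = c × s(c):
  c=2: 2 × 0.87 = 1.740
  c=3: 3 × 0.80 = 2.400
  c=4: 4 × 0.73 = 2.920
  c=5: 5 × 0.65 = 3.250
  c=6: 6 × 0.56 = 3.360
  c=7: 7 × 0.45 = 3.150
Maximum at c = 6 (3.360 hatchlings surviving to independence).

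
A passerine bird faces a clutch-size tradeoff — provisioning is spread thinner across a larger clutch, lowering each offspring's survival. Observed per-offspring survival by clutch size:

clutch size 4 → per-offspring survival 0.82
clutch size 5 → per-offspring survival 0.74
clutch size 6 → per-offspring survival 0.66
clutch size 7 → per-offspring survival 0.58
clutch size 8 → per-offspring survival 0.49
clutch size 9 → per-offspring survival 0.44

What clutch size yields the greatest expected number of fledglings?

7

Expected fledglings = c × s(c):
  c=4: 4 × 0.82 = 3.280
  c=5: 5 × 0.74 = 3.700
  c=6: 6 × 0.66 = 3.960
  c=7: 7 × 0.58 = 4.060
  c=8: 8 × 0.49 = 3.920
  c=9: 9 × 0.44 = 3.960
Maximum at c = 7 (4.060 fledglings).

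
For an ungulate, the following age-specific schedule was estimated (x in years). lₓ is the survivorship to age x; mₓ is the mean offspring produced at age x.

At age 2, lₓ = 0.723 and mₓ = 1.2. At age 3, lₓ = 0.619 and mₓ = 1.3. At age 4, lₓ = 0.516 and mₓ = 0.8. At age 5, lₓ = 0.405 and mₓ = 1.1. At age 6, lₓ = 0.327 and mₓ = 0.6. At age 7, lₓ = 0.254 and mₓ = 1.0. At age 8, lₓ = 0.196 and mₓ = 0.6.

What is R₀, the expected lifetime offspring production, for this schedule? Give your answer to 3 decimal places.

3.098

R₀ = Σ lₓ mₓ:
  age 2: 0.723 × 1.2 = 0.8676
  age 3: 0.619 × 1.3 = 0.8047
  age 4: 0.516 × 0.8 = 0.4128
  age 5: 0.405 × 1.1 = 0.4455
  age 6: 0.327 × 0.6 = 0.1962
  age 7: 0.254 × 1.0 = 0.2540
  age 8: 0.196 × 0.6 = 0.1176
R₀ = 0.8676 + 0.8047 + 0.4128 + 0.4455 + 0.1962 + 0.2540 + 0.1176 = 3.0984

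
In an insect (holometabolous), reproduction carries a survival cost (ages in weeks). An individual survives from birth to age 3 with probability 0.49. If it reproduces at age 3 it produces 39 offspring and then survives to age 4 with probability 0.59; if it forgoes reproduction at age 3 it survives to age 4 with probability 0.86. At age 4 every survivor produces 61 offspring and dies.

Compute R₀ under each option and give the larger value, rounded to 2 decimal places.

breed at age 3: R₀ = 0.49 × (39 + 0.59 × 61) = 0.49 × 74.9900 = 36.7451
delay to age 4: R₀ = 0.49 × (0.86 × 61) = 0.49 × 52.4600 = 25.7054
Higher: breed at age 3 (36.7451).

36.75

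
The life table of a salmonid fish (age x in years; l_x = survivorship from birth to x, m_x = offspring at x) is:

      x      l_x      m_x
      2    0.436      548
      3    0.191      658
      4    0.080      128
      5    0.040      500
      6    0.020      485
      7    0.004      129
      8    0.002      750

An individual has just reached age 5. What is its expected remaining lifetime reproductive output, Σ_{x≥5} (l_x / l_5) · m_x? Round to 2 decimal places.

l_5 = 0.040. Conditional survival from age 5 to x is l_x / l_5.
  x=5: (0.040/0.040) × 500 = 500.0000
  x=6: (0.020/0.040) × 485 = 242.5000
  x=7: (0.004/0.040) × 129 = 12.9000
  x=8: (0.002/0.040) × 750 = 37.5000
Sum = 500.0000 + 242.5000 + 12.9000 + 37.5000 = 792.9000

792.90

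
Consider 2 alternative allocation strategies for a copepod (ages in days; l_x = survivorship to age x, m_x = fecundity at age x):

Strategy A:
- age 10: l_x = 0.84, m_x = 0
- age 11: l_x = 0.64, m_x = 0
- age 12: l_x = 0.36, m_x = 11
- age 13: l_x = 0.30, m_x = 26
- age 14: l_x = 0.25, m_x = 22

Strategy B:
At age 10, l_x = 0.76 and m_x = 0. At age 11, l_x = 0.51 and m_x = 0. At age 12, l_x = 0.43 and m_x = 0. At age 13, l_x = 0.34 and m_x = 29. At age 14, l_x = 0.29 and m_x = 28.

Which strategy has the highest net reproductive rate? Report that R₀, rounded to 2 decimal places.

17.98

Strategy A: R₀ = 0.84×0 + 0.64×0 + 0.36×11 + 0.30×26 + 0.25×22 = 17.2600
Strategy B: R₀ = 0.76×0 + 0.51×0 + 0.43×0 + 0.34×29 + 0.29×28 = 17.9800
Highest R₀: strategy B with 17.9800.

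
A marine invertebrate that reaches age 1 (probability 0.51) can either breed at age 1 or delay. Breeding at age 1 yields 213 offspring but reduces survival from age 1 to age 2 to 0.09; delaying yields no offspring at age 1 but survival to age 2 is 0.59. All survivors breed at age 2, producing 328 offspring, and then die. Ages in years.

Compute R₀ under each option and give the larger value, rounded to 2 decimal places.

123.69

breed at age 1: R₀ = 0.51 × (213 + 0.09 × 328) = 0.51 × 242.5200 = 123.6852
delay to age 2: R₀ = 0.51 × (0.59 × 328) = 0.51 × 193.5200 = 98.6952
Higher: breed at age 1 (123.6852).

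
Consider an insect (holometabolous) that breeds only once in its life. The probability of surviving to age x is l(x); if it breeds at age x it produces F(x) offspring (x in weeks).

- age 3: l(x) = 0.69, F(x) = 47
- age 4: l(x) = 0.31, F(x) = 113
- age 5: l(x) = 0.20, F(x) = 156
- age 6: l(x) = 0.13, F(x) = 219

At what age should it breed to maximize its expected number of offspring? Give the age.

Expected offspring if breeding at age x = l(x) × F(x):
  age 3: 0.69 × 47 = 32.430
  age 4: 0.31 × 113 = 35.030
  age 5: 0.20 × 156 = 31.200
  age 6: 0.13 × 219 = 28.470
Maximum at age 4 (35.030).

4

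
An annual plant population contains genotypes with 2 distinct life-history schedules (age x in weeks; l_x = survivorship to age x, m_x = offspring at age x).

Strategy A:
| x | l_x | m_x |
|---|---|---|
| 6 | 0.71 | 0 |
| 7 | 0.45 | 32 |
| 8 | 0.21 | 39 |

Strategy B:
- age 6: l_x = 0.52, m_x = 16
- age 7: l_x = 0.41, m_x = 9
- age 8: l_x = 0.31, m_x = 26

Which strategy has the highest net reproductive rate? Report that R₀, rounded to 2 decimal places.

22.59

Strategy A: R₀ = 0.71×0 + 0.45×32 + 0.21×39 = 22.5900
Strategy B: R₀ = 0.52×16 + 0.41×9 + 0.31×26 = 20.0700
Highest R₀: strategy A with 22.5900.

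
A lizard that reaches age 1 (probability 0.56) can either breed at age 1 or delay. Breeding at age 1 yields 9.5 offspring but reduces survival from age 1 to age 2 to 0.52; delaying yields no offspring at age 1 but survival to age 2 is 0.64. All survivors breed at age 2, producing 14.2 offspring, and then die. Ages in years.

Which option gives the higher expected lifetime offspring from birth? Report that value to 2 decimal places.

breed at age 1: R₀ = 0.56 × (9.5 + 0.52 × 14.2) = 0.56 × 16.8840 = 9.4550
delay to age 2: R₀ = 0.56 × (0.64 × 14.2) = 0.56 × 9.0880 = 5.0893
Higher: breed at age 1 (9.4550).

9.46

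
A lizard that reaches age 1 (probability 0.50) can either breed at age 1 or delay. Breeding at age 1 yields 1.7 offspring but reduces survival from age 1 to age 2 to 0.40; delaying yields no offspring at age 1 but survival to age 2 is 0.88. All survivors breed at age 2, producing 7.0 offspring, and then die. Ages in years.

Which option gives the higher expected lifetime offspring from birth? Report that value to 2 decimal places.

breed at age 1: R₀ = 0.50 × (1.7 + 0.40 × 7.0) = 0.50 × 4.5000 = 2.2500
delay to age 2: R₀ = 0.50 × (0.88 × 7.0) = 0.50 × 6.1600 = 3.0800
Higher: delay to age 2 (3.0800).

3.08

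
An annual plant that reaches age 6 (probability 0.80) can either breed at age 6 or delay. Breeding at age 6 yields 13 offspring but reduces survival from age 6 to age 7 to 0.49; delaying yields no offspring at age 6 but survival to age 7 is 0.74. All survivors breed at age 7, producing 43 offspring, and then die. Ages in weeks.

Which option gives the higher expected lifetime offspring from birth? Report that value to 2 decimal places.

breed at age 6: R₀ = 0.80 × (13 + 0.49 × 43) = 0.80 × 34.0700 = 27.2560
delay to age 7: R₀ = 0.80 × (0.74 × 43) = 0.80 × 31.8200 = 25.4560
Higher: breed at age 6 (27.2560).

27.26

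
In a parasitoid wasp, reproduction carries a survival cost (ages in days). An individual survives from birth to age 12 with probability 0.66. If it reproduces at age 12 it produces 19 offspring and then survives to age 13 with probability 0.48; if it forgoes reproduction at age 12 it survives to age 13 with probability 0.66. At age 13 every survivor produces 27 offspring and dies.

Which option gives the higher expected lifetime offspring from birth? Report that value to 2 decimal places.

breed at age 12: R₀ = 0.66 × (19 + 0.48 × 27) = 0.66 × 31.9600 = 21.0936
delay to age 13: R₀ = 0.66 × (0.66 × 27) = 0.66 × 17.8200 = 11.7612
Higher: breed at age 12 (21.0936).

21.09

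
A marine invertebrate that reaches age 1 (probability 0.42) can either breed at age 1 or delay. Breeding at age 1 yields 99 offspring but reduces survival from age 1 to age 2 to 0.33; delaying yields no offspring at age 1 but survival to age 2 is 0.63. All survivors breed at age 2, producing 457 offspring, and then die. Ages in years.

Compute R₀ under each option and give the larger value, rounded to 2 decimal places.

breed at age 1: R₀ = 0.42 × (99 + 0.33 × 457) = 0.42 × 249.8100 = 104.9202
delay to age 2: R₀ = 0.42 × (0.63 × 457) = 0.42 × 287.9100 = 120.9222
Higher: delay to age 2 (120.9222).

120.92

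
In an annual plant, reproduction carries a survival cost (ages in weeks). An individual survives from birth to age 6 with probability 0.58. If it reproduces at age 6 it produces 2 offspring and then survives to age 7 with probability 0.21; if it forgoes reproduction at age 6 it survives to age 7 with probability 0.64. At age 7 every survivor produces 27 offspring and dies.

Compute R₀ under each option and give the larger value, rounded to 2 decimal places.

10.02

breed at age 6: R₀ = 0.58 × (2 + 0.21 × 27) = 0.58 × 7.6700 = 4.4486
delay to age 7: R₀ = 0.58 × (0.64 × 27) = 0.58 × 17.2800 = 10.0224
Higher: delay to age 7 (10.0224).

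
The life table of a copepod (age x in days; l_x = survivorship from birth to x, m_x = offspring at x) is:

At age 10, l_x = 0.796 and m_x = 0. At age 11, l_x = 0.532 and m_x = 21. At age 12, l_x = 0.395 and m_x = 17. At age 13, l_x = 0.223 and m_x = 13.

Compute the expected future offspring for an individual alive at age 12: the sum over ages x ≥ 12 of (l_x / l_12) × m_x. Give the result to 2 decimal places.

l_12 = 0.395. Conditional survival from age 12 to x is l_x / l_12.
  x=12: (0.395/0.395) × 17 = 17.0000
  x=13: (0.223/0.395) × 13 = 7.3392
Sum = 17.0000 + 7.3392 = 24.3392

24.34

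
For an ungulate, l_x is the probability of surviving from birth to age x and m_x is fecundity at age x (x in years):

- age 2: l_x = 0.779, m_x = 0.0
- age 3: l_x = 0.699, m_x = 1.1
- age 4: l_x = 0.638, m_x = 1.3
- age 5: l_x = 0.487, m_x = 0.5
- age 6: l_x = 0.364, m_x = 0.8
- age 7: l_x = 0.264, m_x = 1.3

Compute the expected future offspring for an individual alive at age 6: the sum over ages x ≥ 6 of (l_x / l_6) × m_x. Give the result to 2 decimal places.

l_6 = 0.364. Conditional survival from age 6 to x is l_x / l_6.
  x=6: (0.364/0.364) × 0.8 = 0.8000
  x=7: (0.264/0.364) × 1.3 = 0.9429
Sum = 0.8000 + 0.9429 = 1.7429

1.74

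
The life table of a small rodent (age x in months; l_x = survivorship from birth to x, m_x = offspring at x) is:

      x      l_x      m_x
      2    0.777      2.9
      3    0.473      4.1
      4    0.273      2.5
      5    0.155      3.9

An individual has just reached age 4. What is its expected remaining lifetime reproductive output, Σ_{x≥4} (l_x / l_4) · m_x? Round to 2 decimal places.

4.71

l_4 = 0.273. Conditional survival from age 4 to x is l_x / l_4.
  x=4: (0.273/0.273) × 2.5 = 2.5000
  x=5: (0.155/0.273) × 3.9 = 2.2143
Sum = 2.5000 + 2.2143 = 4.7143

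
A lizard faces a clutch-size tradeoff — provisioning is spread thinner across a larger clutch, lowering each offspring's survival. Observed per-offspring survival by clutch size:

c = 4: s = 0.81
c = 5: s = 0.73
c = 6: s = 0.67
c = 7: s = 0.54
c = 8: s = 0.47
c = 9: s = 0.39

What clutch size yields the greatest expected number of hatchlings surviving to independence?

6

Expected hatchlings surviving to independence = c × s(c):
  c=4: 4 × 0.81 = 3.240
  c=5: 5 × 0.73 = 3.650
  c=6: 6 × 0.67 = 4.020
  c=7: 7 × 0.54 = 3.780
  c=8: 8 × 0.47 = 3.760
  c=9: 9 × 0.39 = 3.510
Maximum at c = 6 (4.020 hatchlings surviving to independence).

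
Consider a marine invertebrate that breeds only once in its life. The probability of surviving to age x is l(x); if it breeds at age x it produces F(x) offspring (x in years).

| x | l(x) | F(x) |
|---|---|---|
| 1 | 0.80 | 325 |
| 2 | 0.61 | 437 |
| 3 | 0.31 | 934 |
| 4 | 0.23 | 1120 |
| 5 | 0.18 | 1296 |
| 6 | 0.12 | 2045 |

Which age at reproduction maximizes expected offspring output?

3

Expected offspring if breeding at age x = l(x) × F(x):
  age 1: 0.80 × 325 = 260.000
  age 2: 0.61 × 437 = 266.570
  age 3: 0.31 × 934 = 289.540
  age 4: 0.23 × 1120 = 257.600
  age 5: 0.18 × 1296 = 233.280
  age 6: 0.12 × 2045 = 245.400
Maximum at age 3 (289.540).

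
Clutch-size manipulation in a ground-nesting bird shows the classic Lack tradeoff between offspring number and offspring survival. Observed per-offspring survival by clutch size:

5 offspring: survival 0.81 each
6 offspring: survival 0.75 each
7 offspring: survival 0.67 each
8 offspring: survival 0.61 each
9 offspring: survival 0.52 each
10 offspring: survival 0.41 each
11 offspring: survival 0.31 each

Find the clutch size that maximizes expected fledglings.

Expected fledglings = c × s(c):
  c=5: 5 × 0.81 = 4.050
  c=6: 6 × 0.75 = 4.500
  c=7: 7 × 0.67 = 4.690
  c=8: 8 × 0.61 = 4.880
  c=9: 9 × 0.52 = 4.680
  c=10: 10 × 0.41 = 4.100
  c=11: 11 × 0.31 = 3.410
Maximum at c = 8 (4.880 fledglings).

8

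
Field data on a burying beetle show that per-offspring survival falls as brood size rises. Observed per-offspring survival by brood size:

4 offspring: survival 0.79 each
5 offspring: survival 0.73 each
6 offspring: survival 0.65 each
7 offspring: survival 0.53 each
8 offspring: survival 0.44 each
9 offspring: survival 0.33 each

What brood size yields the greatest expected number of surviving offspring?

6

Expected surviving offspring = c × s(c):
  c=4: 4 × 0.79 = 3.160
  c=5: 5 × 0.73 = 3.650
  c=6: 6 × 0.65 = 3.900
  c=7: 7 × 0.53 = 3.710
  c=8: 8 × 0.44 = 3.520
  c=9: 9 × 0.33 = 2.970
Maximum at c = 6 (3.900 surviving offspring).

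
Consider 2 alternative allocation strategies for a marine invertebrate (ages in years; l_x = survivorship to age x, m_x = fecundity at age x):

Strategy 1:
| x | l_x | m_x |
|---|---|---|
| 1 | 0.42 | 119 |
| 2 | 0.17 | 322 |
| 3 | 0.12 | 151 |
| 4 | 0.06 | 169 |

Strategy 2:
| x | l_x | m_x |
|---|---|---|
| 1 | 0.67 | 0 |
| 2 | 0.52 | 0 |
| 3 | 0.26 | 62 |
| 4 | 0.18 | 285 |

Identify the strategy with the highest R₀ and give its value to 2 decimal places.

Strategy 1: R₀ = 0.42×119 + 0.17×322 + 0.12×151 + 0.06×169 = 132.9800
Strategy 2: R₀ = 0.67×0 + 0.52×0 + 0.26×62 + 0.18×285 = 67.4200
Highest R₀: strategy 1 with 132.9800.

132.98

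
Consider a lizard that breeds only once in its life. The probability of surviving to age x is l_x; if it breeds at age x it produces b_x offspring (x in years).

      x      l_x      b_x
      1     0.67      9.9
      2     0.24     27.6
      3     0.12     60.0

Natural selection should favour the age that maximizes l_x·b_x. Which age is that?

Expected offspring if breeding at age x = l_x × b_x:
  age 1: 0.67 × 9.9 = 6.633
  age 2: 0.24 × 27.6 = 6.624
  age 3: 0.12 × 60.0 = 7.200
Maximum at age 3 (7.200).

3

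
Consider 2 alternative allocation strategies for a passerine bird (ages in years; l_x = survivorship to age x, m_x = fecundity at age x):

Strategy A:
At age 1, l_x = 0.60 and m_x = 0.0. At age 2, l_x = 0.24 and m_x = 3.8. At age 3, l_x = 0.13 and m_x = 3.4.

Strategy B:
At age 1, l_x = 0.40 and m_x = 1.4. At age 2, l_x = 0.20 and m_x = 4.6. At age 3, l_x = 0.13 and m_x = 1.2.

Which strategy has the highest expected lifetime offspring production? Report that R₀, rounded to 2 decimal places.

Strategy A: R₀ = 0.60×0.0 + 0.24×3.8 + 0.13×3.4 = 1.3540
Strategy B: R₀ = 0.40×1.4 + 0.20×4.6 + 0.13×1.2 = 1.6360
Highest R₀: strategy B with 1.6360.

1.64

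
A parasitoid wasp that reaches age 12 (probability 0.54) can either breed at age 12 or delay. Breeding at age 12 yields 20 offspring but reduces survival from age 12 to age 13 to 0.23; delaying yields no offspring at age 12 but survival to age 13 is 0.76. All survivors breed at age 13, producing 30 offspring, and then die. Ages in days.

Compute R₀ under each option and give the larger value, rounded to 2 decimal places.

14.53

breed at age 12: R₀ = 0.54 × (20 + 0.23 × 30) = 0.54 × 26.9000 = 14.5260
delay to age 13: R₀ = 0.54 × (0.76 × 30) = 0.54 × 22.8000 = 12.3120
Higher: breed at age 12 (14.5260).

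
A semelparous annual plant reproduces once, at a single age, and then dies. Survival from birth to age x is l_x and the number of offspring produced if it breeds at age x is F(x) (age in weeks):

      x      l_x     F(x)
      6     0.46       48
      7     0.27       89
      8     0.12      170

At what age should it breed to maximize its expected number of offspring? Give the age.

Expected offspring if breeding at age x = l_x × F(x):
  age 6: 0.46 × 48 = 22.080
  age 7: 0.27 × 89 = 24.030
  age 8: 0.12 × 170 = 20.400
Maximum at age 7 (24.030).

7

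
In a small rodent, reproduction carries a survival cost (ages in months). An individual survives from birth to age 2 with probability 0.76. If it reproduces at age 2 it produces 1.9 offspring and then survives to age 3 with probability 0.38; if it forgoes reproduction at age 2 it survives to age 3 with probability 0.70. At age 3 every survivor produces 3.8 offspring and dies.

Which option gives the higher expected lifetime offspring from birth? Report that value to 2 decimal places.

breed at age 2: R₀ = 0.76 × (1.9 + 0.38 × 3.8) = 0.76 × 3.3440 = 2.5414
delay to age 3: R₀ = 0.76 × (0.70 × 3.8) = 0.76 × 2.6600 = 2.0216
Higher: breed at age 2 (2.5414).

2.54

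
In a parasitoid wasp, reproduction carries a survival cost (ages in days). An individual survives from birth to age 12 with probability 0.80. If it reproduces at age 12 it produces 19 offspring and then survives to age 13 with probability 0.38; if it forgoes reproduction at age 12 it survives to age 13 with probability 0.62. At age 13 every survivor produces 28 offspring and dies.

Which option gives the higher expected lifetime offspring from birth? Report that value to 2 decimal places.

breed at age 12: R₀ = 0.80 × (19 + 0.38 × 28) = 0.80 × 29.6400 = 23.7120
delay to age 13: R₀ = 0.80 × (0.62 × 28) = 0.80 × 17.3600 = 13.8880
Higher: breed at age 12 (23.7120).

23.71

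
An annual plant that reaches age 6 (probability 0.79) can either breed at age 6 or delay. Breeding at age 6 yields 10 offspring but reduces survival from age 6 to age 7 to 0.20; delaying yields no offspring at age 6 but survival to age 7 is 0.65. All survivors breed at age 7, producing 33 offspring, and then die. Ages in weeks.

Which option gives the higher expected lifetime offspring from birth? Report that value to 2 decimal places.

16.95

breed at age 6: R₀ = 0.79 × (10 + 0.20 × 33) = 0.79 × 16.6000 = 13.1140
delay to age 7: R₀ = 0.79 × (0.65 × 33) = 0.79 × 21.4500 = 16.9455
Higher: delay to age 7 (16.9455).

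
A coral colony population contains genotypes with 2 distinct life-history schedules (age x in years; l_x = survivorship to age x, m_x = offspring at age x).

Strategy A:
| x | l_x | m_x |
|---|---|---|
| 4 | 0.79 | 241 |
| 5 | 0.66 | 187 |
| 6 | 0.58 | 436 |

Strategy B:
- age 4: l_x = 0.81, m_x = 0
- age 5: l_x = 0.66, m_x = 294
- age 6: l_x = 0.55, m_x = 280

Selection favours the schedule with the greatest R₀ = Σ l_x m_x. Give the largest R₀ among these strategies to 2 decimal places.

566.69

Strategy A: R₀ = 0.79×241 + 0.66×187 + 0.58×436 = 566.6900
Strategy B: R₀ = 0.81×0 + 0.66×294 + 0.55×280 = 348.0400
Highest R₀: strategy A with 566.6900.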